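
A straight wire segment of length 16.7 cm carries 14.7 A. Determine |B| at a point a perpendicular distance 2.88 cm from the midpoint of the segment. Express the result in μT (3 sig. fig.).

B ≈ 96.5 μT

For a finite straight segment, B = (μ₀I/4πd)(sinθ₁ + sinθ₂), where θ₁, θ₂ are the angles from the perpendicular to each end.
The perpendicular from the point meets the wire at its midpoint, so each end is L/2 = 0.0835 m away along the wire.
sinθ₁ = 0.0835/√(0.0835²+0.0288²) = 0.9453; sinθ₂ = 0.0835/√(0.0835²+0.0288²) = 0.9453.
B = (4π×10⁻⁷ × 14.7) / (4π × 0.0288) × (0.9453 + 0.9453) = 9.65×10⁻⁵ T.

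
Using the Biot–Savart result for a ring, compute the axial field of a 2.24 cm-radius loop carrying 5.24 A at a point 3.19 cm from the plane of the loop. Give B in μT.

On the axis of a circular loop, B = μ₀IR² / [2(R²+z²)^(3/2)].
R² + z² = (0.0224)² + (0.0319)² = 0.001519 m², and (R²+z²)^(3/2) = 5.92×10⁻⁵ m³.
B = (4π×10⁻⁷ × 5.24 × 0.0005018) / (2 × 5.92×10⁻⁵) = 2.79×10⁻⁵ T.

B ≈ 27.9 μT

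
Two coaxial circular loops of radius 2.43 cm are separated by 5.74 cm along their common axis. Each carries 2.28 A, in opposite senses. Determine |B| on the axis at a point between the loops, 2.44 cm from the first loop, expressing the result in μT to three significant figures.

B ≈ 8.42 μT

Each loop contributes B = μ₀IR²/[2(R²+z²)^(3/2)] on the axis, with z measured from that loop.
Loop 1 (z = 0.0244 m): B₁ = 2.07×10⁻⁵ T. Loop 2 (z = 0.033 m): B₂ = 1.23×10⁻⁵ T.
The fields oppose: B = |B₁ − B₂| = 8.42×10⁻⁶ T.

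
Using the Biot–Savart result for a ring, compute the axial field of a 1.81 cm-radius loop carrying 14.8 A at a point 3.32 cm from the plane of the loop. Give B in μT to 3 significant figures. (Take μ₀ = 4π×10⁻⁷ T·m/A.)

B ≈ 56.3 μT

On the axis of a circular loop, B = μ₀IR² / [2(R²+z²)^(3/2)].
R² + z² = (0.0181)² + (0.0332)² = 0.00143 m², and (R²+z²)^(3/2) = 5.41×10⁻⁵ m³.
B = (4π×10⁻⁷ × 14.8 × 0.0003276) / (2 × 5.41×10⁻⁵) = 5.63×10⁻⁵ T.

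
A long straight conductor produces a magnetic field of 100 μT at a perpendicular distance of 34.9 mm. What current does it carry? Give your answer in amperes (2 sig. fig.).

I ≈ 17 A

For a long straight wire B = μ₀I/(2πd), so I = 2πdB/μ₀.
I = 2π × 0.0349 × 1.00×10⁻⁴ / (4π×10⁻⁷) = 17.4 A.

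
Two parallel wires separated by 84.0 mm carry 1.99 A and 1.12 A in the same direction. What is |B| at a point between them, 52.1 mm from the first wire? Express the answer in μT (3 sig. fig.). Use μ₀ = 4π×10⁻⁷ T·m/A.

B ≈ 0.617 μT

Each long wire gives B = μ₀I/(2πd). Distances are d₁ = 0.0521 m and d₂ = 0.0319 m.
B₁ = 7.64×10⁻⁶ T, B₂ = 7.02×10⁻⁶ T.
Between parallel currents the two contributions point in opposite directions, so they subtract. B = |B₁ − B₂| = |7.64×10⁻⁶ − 7.02×10⁻⁶| = 6.17×10⁻⁷ T.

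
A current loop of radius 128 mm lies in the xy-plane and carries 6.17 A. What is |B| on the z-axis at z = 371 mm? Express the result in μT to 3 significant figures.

On the axis of a circular loop, B = μ₀IR² / [2(R²+z²)^(3/2)].
R² + z² = (0.128)² + (0.371)² = 0.154 m², and (R²+z²)^(3/2) = 6.04×10⁻² m³.
B = (4π×10⁻⁷ × 6.17 × 0.01638) / (2 × 6.04×10⁻²) = 1.05×10⁻⁶ T.

B ≈ 1.05 μT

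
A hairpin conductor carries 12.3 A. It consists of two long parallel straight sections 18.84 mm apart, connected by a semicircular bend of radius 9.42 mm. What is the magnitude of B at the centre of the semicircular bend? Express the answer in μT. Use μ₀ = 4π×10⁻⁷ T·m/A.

B ≈ 671 μT

The semicircular arc contributes B_arc = μ₀I·π/(4πR) = μ₀I/(4R) = 4.10×10⁻⁴ T.
Each semi-infinite lead is at perpendicular distance R = 0.00942 m from the centre, with the perpendicular foot at its near end, so it contributes μ₀I/(4πR); both point the same way, together 2.61×10⁻⁴ T.
Arc and leads all point the same direction: B = 4.10×10⁻⁴ + 2.61×10⁻⁴ = 6.71×10⁻⁴ T.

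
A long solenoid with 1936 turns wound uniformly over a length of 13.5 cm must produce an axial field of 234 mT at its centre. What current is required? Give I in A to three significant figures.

I ≈ 13.0 A

Inside a long solenoid B = μ₀nI with n = 1.434×10⁴ m⁻¹, so I = B/(μ₀n).
I = 0.234 / (4π×10⁻⁷ × 1.434×10⁴) = 13.0 A.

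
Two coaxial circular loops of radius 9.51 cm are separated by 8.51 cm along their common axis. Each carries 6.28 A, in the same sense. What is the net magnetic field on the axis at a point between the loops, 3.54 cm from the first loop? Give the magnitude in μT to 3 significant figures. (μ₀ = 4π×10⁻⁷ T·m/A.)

Each loop contributes B = μ₀IR²/[2(R²+z²)^(3/2)] on the axis, with z measured from that loop.
Loop 1 (z = 0.0354 m): B₁ = 3.42×10⁻⁵ T. Loop 2 (z = 0.0497 m): B₂ = 2.89×10⁻⁵ T.
The fields add: B = B₁ + B₂ = 6.30×10⁻⁵ T.

B ≈ 63.0 μT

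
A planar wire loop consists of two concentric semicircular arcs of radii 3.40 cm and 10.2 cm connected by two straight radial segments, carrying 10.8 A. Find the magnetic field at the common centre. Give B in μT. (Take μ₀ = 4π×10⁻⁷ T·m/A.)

The radial connectors point toward the centre, so dl × r̂ = 0 and they contribute nothing.
Each semicircle gives μ₀I/(4R): inner arc 9.98×10⁻⁵ T, outer arc 3.33×10⁻⁵ T.
The two arcs carry current in opposite angular senses, so their fields oppose: B = |9.98×10⁻⁵ − 3.33×10⁻⁵| = 6.65×10⁻⁵ T.

B ≈ 66.5 μT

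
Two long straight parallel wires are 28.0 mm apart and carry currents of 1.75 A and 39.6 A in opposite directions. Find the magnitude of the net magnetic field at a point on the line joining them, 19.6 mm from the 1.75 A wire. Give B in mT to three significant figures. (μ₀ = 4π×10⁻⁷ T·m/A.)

B ≈ 0.961 mT

Each long wire gives B = μ₀I/(2πd). Distances are d₁ = 0.0196 m and d₂ = 0.0084 m.
B₁ = 1.79×10⁻⁵ T, B₂ = 9.43×10⁻⁴ T.
Between antiparallel currents both contributions point the same way, so they add. B = B₁ + B₂ = 1.79×10⁻⁵ + 9.43×10⁻⁴ = 9.61×10⁻⁴ T.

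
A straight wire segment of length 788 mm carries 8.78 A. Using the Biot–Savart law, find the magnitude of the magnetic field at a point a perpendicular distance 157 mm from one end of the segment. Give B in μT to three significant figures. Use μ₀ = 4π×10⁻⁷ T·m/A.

For a finite straight segment, B = (μ₀I/4πd)(sinθ₁ + sinθ₂), where θ₁, θ₂ are the angles from the perpendicular to each end.
The perpendicular foot is at one end, so the two end-offsets along the wire are 0 and L = 0.788 m.
sinθ₁ = 0/√(0²+0.157²) = 0.0000; sinθ₂ = 0.788/√(0.788²+0.157²) = 0.9807.
B = (4π×10⁻⁷ × 8.78) / (4π × 0.157) × (0.0000 + 0.9807) = 5.48×10⁻⁶ T.

B ≈ 5.48 μT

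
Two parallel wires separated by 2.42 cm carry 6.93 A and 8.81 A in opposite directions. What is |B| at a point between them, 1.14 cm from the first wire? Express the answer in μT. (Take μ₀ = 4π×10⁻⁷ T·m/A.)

B ≈ 259 μT

Each long wire gives B = μ₀I/(2πd). Distances are d₁ = 0.0114 m and d₂ = 0.0128 m.
B₁ = 1.22×10⁻⁴ T, B₂ = 1.38×10⁻⁴ T.
Between antiparallel currents both contributions point the same way, so they add. B = B₁ + B₂ = 1.22×10⁻⁴ + 1.38×10⁻⁴ = 2.59×10⁻⁴ T.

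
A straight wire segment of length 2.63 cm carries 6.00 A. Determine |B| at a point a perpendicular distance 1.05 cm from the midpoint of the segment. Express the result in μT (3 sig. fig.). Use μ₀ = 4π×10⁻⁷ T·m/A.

For a finite straight segment, B = (μ₀I/4πd)(sinθ₁ + sinθ₂), where θ₁, θ₂ are the angles from the perpendicular to each end.
The perpendicular from the point meets the wire at its midpoint, so each end is L/2 = 0.01315 m away along the wire.
sinθ₁ = 0.01315/√(0.01315²+0.0105²) = 0.7814; sinθ₂ = 0.01315/√(0.01315²+0.0105²) = 0.7814.
B = (4π×10⁻⁷ × 6.00) / (4π × 0.0105) × (0.7814 + 0.7814) = 8.93×10⁻⁵ T.

B ≈ 89.3 μT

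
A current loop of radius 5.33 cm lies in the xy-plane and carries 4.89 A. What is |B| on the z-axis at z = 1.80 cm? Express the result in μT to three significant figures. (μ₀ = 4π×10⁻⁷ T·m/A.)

On the axis of a circular loop, B = μ₀IR² / [2(R²+z²)^(3/2)].
R² + z² = (0.0533)² + (0.018)² = 0.003165 m², and (R²+z²)^(3/2) = 1.78×10⁻⁴ m³.
B = (4π×10⁻⁷ × 4.89 × 0.002841) / (2 × 1.78×10⁻⁴) = 4.90×10⁻⁵ T.

B ≈ 49.0 μT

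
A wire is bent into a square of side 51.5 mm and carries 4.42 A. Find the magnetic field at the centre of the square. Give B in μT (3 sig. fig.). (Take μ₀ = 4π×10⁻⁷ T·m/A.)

B ≈ 97.1 μT

Each side is a finite straight segment at perpendicular distance d = a/(2 tan(π/4)) = 0.02575 m from the centre, with end-angles ±π/4.
One side contributes B₁ = (μ₀I/4πd)·2 sin(π/4) = 2.43×10⁻⁵ T.
All 4 sides add in the same direction: B = 4 × 2.43×10⁻⁵ = 9.71×10⁻⁵ T.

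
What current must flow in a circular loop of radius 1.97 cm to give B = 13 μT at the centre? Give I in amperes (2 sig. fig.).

I ≈ 0.41 A

At the centre of a circular loop B = μ₀I/(2R), so I = 2RB/μ₀.
With R = 0.0197 m, I = 2 × 0.0197 × 1.30×10⁻⁵ / (4π×10⁻⁷) = 0.408 A.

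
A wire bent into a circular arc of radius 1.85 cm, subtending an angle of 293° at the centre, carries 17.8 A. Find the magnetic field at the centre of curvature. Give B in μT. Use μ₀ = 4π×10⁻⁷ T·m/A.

B ≈ 492 μT

The Biot–Savart field of a circular arc at its centre is B = μ₀Iφ/(4πR), with φ = 5.114 rad.
B = (4π×10⁻⁷ × 17.8 × 5.114) / (4π × 0.0185) = 4.92×10⁻⁴ T.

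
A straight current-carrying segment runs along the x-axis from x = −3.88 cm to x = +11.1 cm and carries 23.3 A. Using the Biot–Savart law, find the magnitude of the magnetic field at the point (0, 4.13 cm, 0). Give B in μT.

B ≈ 91.5 μT

For a finite straight segment, B = (μ₀I/4πd)(sinθ₁ + sinθ₂), where θ₁, θ₂ are the angles from the perpendicular to each end.
The perpendicular distance is d = 0.0413 m; the end-offsets along the wire are a = 0.0388 m and b = 0.111 m.
sinθ₁ = 0.0388/√(0.0388²+0.0413²) = 0.6847; sinθ₂ = 0.111/√(0.111²+0.0413²) = 0.9372.
B = (4π×10⁻⁷ × 23.3) / (4π × 0.0413) × (0.6847 + 0.9372) = 9.15×10⁻⁵ T.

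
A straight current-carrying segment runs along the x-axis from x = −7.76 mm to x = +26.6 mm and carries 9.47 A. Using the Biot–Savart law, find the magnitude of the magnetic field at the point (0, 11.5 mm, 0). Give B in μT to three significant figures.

For a finite straight segment, B = (μ₀I/4πd)(sinθ₁ + sinθ₂), where θ₁, θ₂ are the angles from the perpendicular to each end.
The perpendicular distance is d = 0.0115 m; the end-offsets along the wire are a = 0.00776 m and b = 0.0266 m.
sinθ₁ = 0.00776/√(0.00776²+0.0115²) = 0.5593; sinθ₂ = 0.0266/√(0.0266²+0.0115²) = 0.9179.
B = (4π×10⁻⁷ × 9.47) / (4π × 0.0115) × (0.5593 + 0.9179) = 1.22×10⁻⁴ T.

B ≈ 122 μT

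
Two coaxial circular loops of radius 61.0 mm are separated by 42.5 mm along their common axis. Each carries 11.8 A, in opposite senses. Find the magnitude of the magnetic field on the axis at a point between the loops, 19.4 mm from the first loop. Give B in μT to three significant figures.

B ≈ 5.78 μT

Each loop contributes B = μ₀IR²/[2(R²+z²)^(3/2)] on the axis, with z measured from that loop.
Loop 1 (z = 0.0194 m): B₁ = 1.05×10⁻⁴ T. Loop 2 (z = 0.0231 m): B₂ = 9.94×10⁻⁵ T.
The fields oppose: B = |B₁ − B₂| = 5.78×10⁻⁶ T.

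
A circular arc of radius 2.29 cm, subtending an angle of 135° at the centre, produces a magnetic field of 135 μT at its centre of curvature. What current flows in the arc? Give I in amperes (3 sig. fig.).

I ≈ 13.1 A

For a circular arc, B = μ₀Iφ/(4πR) with φ in radians; here φ = 2.356 rad.
So I = 4πRB/(μ₀φ) = 4π × 0.0229 × 1.35×10⁻⁴ / (4π×10⁻⁷ × 2.356) = 13.1 A.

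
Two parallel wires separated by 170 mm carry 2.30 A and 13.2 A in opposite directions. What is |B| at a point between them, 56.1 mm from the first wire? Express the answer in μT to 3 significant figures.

Each long wire gives B = μ₀I/(2πd). Distances are d₁ = 0.0561 m and d₂ = 0.1139 m.
B₁ = 8.20×10⁻⁶ T, B₂ = 2.32×10⁻⁵ T.
Between antiparallel currents both contributions point the same way, so they add. B = B₁ + B₂ = 8.20×10⁻⁶ + 2.32×10⁻⁵ = 3.14×10⁻⁵ T.

B ≈ 31.4 μT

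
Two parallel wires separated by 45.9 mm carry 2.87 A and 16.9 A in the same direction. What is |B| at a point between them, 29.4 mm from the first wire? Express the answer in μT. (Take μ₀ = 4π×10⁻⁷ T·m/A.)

Each long wire gives B = μ₀I/(2πd). Distances are d₁ = 0.0294 m and d₂ = 0.0165 m.
B₁ = 1.95×10⁻⁵ T, B₂ = 2.05×10⁻⁴ T.
Between parallel currents the two contributions point in opposite directions, so they subtract. B = |B₁ − B₂| = |1.95×10⁻⁵ − 2.05×10⁻⁴| = 1.85×10⁻⁴ T.

B ≈ 185 μT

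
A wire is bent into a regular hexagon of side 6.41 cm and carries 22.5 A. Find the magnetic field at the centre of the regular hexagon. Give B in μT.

Each side is a finite straight segment at perpendicular distance d = a/(2 tan(π/6)) = 0.05551 m from the centre, with end-angles ±π/6.
One side contributes B₁ = (μ₀I/4πd)·2 sin(π/6) = 4.05×10⁻⁵ T.
All 6 sides add in the same direction: B = 6 × 4.05×10⁻⁵ = 2.43×10⁻⁴ T.

B ≈ 243 μT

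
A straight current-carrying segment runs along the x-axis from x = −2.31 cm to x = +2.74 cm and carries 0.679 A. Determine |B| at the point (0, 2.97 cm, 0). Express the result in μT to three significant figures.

B ≈ 2.95 μT

For a finite straight segment, B = (μ₀I/4πd)(sinθ₁ + sinθ₂), where θ₁, θ₂ are the angles from the perpendicular to each end.
The perpendicular distance is d = 0.0297 m; the end-offsets along the wire are a = 0.0231 m and b = 0.0274 m.
sinθ₁ = 0.0231/√(0.0231²+0.0297²) = 0.6139; sinθ₂ = 0.0274/√(0.0274²+0.0297²) = 0.6781.
B = (4π×10⁻⁷ × 0.679) / (4π × 0.0297) × (0.6139 + 0.6781) = 2.95×10⁻⁶ T.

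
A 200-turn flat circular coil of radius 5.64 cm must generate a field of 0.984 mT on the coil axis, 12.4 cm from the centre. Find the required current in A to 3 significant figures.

I ≈ 6.22 A

For an N-turn coil, B = Nμ₀IR²/[2(R²+z²)^(3/2)] with R = 0.0564 m, z = 0.124 m, so I = 2B(R²+z²)^(3/2)/(Nμ₀R²) = 2 × 9.84×10⁻⁴ × 2.53×10⁻³ / (200 × 4π×10⁻⁷ × 0.003181) = 6.22 A.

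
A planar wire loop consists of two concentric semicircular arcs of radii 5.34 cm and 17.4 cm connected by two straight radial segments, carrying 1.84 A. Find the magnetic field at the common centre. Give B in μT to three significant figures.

B ≈ 7.50 μT

The radial connectors point toward the centre, so dl × r̂ = 0 and they contribute nothing.
Each semicircle gives μ₀I/(4R): inner arc 1.08×10⁻⁵ T, outer arc 3.32×10⁻⁶ T.
The two arcs carry current in opposite angular senses, so their fields oppose: B = |1.08×10⁻⁵ − 3.32×10⁻⁶| = 7.50×10⁻⁶ T.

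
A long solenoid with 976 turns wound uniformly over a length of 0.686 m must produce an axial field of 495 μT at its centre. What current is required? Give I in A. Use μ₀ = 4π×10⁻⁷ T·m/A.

Inside a long solenoid B = μ₀nI with n = 1423 m⁻¹, so I = B/(μ₀n).
I = 4.95×10⁻⁴ / (4π×10⁻⁷ × 1423) = 0.277 A.

I ≈ 0.277 A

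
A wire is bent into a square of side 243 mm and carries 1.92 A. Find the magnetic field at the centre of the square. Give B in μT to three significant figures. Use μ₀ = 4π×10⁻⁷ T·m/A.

B ≈ 8.94 μT

Each side is a finite straight segment at perpendicular distance d = a/(2 tan(π/4)) = 0.1215 m from the centre, with end-angles ±π/4.
One side contributes B₁ = (μ₀I/4πd)·2 sin(π/4) = 2.23×10⁻⁶ T.
All 4 sides add in the same direction: B = 4 × 2.23×10⁻⁶ = 8.94×10⁻⁶ T.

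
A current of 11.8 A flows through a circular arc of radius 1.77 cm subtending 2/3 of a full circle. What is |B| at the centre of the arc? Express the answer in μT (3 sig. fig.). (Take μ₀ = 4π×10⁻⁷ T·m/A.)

B ≈ 279 μT

The Biot–Savart field of a circular arc at its centre is B = μ₀Iφ/(4πR), with φ = 4.189 rad.
B = (4π×10⁻⁷ × 11.8 × 4.189) / (4π × 0.0177) = 2.79×10⁻⁴ T.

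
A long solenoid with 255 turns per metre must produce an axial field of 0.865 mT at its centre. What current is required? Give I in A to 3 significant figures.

I ≈ 2.70 A

Inside a long solenoid B = μ₀nI with n = 255 m⁻¹, so I = B/(μ₀n).
I = 8.65×10⁻⁴ / (4π×10⁻⁷ × 255) = 2.70 A.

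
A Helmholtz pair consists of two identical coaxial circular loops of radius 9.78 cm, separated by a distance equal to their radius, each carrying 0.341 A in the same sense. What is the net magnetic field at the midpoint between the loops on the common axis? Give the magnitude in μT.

B ≈ 3.14 μT

Each loop contributes B = μ₀IR²/[2(R²+z²)^(3/2)] on the axis, with z measured from that loop.
Loop 1 (z = 0.0489 m): B₁ = 1.57×10⁻⁶ T. Loop 2 (z = 0.0489 m): B₂ = 1.57×10⁻⁶ T.
The fields add: B = B₁ + B₂ = 3.14×10⁻⁶ T.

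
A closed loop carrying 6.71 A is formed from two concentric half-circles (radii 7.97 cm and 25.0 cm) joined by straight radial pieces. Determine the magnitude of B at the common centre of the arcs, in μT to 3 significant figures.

The radial connectors point toward the centre, so dl × r̂ = 0 and they contribute nothing.
Each semicircle gives μ₀I/(4R): inner arc 2.64×10⁻⁵ T, outer arc 8.43×10⁻⁶ T.
The two arcs carry current in opposite angular senses, so their fields oppose: B = |2.64×10⁻⁵ − 8.43×10⁻⁶| = 1.80×10⁻⁵ T.

B ≈ 18.0 μT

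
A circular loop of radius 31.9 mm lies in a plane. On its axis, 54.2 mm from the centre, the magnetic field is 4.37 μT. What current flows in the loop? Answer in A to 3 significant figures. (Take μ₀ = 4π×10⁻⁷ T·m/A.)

I ≈ 1.70 A

On the axis of a loop, B = μ₀IR²/[2(R²+z²)^(3/2)], so I = 2B(R²+z²)^(3/2)/(μ₀R²).
R² + z² = 0.001018 + 0.002938 = 0.003955 m²; raised to 3/2 gives 2.49×10⁻⁴ m³.
I = 2 × 4.37×10⁻⁶ × 2.49×10⁻⁴ / (1.26×10⁻⁶ × 0.001018) = 1.70 A.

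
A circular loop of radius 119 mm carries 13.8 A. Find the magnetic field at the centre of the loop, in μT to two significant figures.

B ≈ 73 μT

At the centre of a circular loop the Biot–Savart law gives B = μ₀I/(2R).
B = (4π×10⁻⁷ × 13.8) / (2 × 0.119) = 7.29×10⁻⁵ T.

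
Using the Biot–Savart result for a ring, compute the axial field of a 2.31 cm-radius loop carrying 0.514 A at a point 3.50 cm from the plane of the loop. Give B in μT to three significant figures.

On the axis of a circular loop, B = μ₀IR² / [2(R²+z²)^(3/2)].
R² + z² = (0.0231)² + (0.035)² = 0.001759 m², and (R²+z²)^(3/2) = 7.37×10⁻⁵ m³.
B = (4π×10⁻⁷ × 0.514 × 0.0005336) / (2 × 7.37×10⁻⁵) = 2.34×10⁻⁶ T.

B ≈ 2.34 μT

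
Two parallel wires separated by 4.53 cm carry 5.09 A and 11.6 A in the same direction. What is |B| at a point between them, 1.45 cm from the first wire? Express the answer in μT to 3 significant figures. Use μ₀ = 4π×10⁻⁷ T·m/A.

Each long wire gives B = μ₀I/(2πd). Distances are d₁ = 0.0145 m and d₂ = 0.0308 m.
B₁ = 7.02×10⁻⁵ T, B₂ = 7.53×10⁻⁵ T.
Between parallel currents the two contributions point in opposite directions, so they subtract. B = |B₁ − B₂| = |7.02×10⁻⁵ − 7.53×10⁻⁵| = 5.12×10⁻⁶ T.

B ≈ 5.12 μT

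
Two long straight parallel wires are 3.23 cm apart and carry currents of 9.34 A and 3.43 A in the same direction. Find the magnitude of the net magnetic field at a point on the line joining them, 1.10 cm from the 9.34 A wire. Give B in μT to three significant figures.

B ≈ 138 μT

Each long wire gives B = μ₀I/(2πd). Distances are d₁ = 0.011 m and d₂ = 0.0213 m.
B₁ = 1.70×10⁻⁴ T, B₂ = 3.22×10⁻⁵ T.
Between parallel currents the two contributions point in opposite directions, so they subtract. B = |B₁ − B₂| = |1.70×10⁻⁴ − 3.22×10⁻⁵| = 1.38×10⁻⁴ T.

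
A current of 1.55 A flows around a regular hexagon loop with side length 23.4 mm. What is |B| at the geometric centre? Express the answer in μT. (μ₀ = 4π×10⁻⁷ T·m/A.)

Each side is a finite straight segment at perpendicular distance d = a/(2 tan(π/6)) = 0.02026 m from the centre, with end-angles ±π/6.
One side contributes B₁ = (μ₀I/4πd)·2 sin(π/6) = 7.65×10⁻⁶ T.
All 6 sides add in the same direction: B = 6 × 7.65×10⁻⁶ = 4.59×10⁻⁵ T.

B ≈ 45.9 μT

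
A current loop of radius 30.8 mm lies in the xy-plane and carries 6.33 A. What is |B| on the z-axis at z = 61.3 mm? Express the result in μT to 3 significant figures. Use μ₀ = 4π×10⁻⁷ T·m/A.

On the axis of a circular loop, B = μ₀IR² / [2(R²+z²)^(3/2)].
R² + z² = (0.0308)² + (0.0613)² = 0.004706 m², and (R²+z²)^(3/2) = 3.23×10⁻⁴ m³.
B = (4π×10⁻⁷ × 6.33 × 0.0009486) / (2 × 3.23×10⁻⁴) = 1.17×10⁻⁵ T.

B ≈ 11.7 μT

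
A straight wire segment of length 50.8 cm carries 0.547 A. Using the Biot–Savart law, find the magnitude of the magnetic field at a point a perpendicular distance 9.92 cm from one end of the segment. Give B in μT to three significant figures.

For a finite straight segment, B = (μ₀I/4πd)(sinθ₁ + sinθ₂), where θ₁, θ₂ are the angles from the perpendicular to each end.
The perpendicular foot is at one end, so the two end-offsets along the wire are 0 and L = 0.508 m.
sinθ₁ = 0/√(0²+0.0992²) = 0.0000; sinθ₂ = 0.508/√(0.508²+0.0992²) = 0.9815.
B = (4π×10⁻⁷ × 0.547) / (4π × 0.0992) × (0.0000 + 0.9815) = 5.41×10⁻⁷ T.

B ≈ 0.541 μT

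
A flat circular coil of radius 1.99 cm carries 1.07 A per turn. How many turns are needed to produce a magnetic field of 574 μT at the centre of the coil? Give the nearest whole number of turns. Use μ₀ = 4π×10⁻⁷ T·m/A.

N = 17

For an N-turn coil, B = Nμ₀I/(2R). A single turn gives B₁ = 3.38×10⁻⁵ T with R = 0.0199 m.
N = B/B₁ = 5.74×10⁻⁴ / 3.38×10⁻⁵ = 16.99.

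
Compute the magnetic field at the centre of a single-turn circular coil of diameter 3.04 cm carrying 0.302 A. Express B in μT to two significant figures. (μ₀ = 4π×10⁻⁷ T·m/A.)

B ≈ 12 μT

At the centre of a circular loop the Biot–Savart law gives B = μ₀I/(2R) (so R = 0.0152 m).
B = (4π×10⁻⁷ × 0.302) / (2 × 0.0152) = 1.25×10⁻⁵ T.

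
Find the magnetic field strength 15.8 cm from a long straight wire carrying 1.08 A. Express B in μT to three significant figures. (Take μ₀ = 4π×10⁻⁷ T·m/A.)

B ≈ 1.37 μT

For an infinitely long straight wire, B = μ₀I/(2πd).
B = (4π×10⁻⁷ × 1.08) / (2π × 0.158) = 1.37×10⁻⁶ T.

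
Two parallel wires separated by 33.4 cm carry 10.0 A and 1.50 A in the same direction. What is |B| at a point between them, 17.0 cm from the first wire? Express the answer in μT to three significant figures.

B ≈ 9.94 μT

Each long wire gives B = μ₀I/(2πd). Distances are d₁ = 0.17 m and d₂ = 0.164 m.
B₁ = 1.18×10⁻⁵ T, B₂ = 1.83×10⁻⁶ T.
Between parallel currents the two contributions point in opposite directions, so they subtract. B = |B₁ − B₂| = |1.18×10⁻⁵ − 1.83×10⁻⁶| = 9.94×10⁻⁶ T.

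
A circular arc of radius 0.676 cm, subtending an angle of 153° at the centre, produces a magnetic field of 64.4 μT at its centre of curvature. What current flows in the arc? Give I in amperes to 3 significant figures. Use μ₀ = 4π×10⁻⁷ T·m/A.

For a circular arc, B = μ₀Iφ/(4πR) with φ in radians; here φ = 2.67 rad.
So I = 4πRB/(μ₀φ) = 4π × 0.00676 × 6.44×10⁻⁵ / (4π×10⁻⁷ × 2.67) = 1.63 A.

I ≈ 1.63 A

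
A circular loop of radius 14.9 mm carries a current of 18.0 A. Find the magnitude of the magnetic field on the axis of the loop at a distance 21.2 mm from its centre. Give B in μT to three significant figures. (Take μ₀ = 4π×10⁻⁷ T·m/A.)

On the axis of a circular loop, B = μ₀IR² / [2(R²+z²)^(3/2)].
R² + z² = (0.0149)² + (0.0212)² = 0.0006714 m², and (R²+z²)^(3/2) = 1.74×10⁻⁵ m³.
B = (4π×10⁻⁷ × 18.0 × 0.000222) / (2 × 1.74×10⁻⁵) = 1.44×10⁻⁴ T.

B ≈ 144 μT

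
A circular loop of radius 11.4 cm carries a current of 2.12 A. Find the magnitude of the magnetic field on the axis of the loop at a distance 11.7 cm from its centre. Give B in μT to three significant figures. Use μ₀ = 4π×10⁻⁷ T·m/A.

B ≈ 3.97 μT

On the axis of a circular loop, B = μ₀IR² / [2(R²+z²)^(3/2)].
R² + z² = (0.114)² + (0.117)² = 0.02669 m², and (R²+z²)^(3/2) = 4.36×10⁻³ m³.
B = (4π×10⁻⁷ × 2.12 × 0.013) / (2 × 4.36×10⁻³) = 3.97×10⁻⁶ T.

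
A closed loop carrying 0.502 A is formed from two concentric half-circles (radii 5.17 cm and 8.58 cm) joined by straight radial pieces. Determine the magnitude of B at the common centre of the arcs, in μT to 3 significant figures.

B ≈ 1.21 μT

The radial connectors point toward the centre, so dl × r̂ = 0 and they contribute nothing.
Each semicircle gives μ₀I/(4R): inner arc 3.05×10⁻⁶ T, outer arc 1.84×10⁻⁶ T.
The two arcs carry current in opposite angular senses, so their fields oppose: B = |3.05×10⁻⁶ − 1.84×10⁻⁶| = 1.21×10⁻⁶ T.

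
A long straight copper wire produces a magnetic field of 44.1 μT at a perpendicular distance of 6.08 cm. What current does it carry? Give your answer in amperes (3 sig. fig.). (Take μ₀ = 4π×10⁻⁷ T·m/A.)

I ≈ 13.4 A

For a long straight wire B = μ₀I/(2πd), so I = 2πdB/μ₀.
I = 2π × 0.0608 × 4.41×10⁻⁵ / (4π×10⁻⁷) = 13.4 A.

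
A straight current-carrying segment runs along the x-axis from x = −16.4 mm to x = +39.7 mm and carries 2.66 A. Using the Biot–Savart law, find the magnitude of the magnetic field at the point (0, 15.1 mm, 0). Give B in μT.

For a finite straight segment, B = (μ₀I/4πd)(sinθ₁ + sinθ₂), where θ₁, θ₂ are the angles from the perpendicular to each end.
The perpendicular distance is d = 0.0151 m; the end-offsets along the wire are a = 0.0164 m and b = 0.0397 m.
sinθ₁ = 0.0164/√(0.0164²+0.0151²) = 0.7357; sinθ₂ = 0.0397/√(0.0397²+0.0151²) = 0.9347.
B = (4π×10⁻⁷ × 2.66) / (4π × 0.0151) × (0.7357 + 0.9347) = 2.94×10⁻⁵ T.

B ≈ 29.4 μT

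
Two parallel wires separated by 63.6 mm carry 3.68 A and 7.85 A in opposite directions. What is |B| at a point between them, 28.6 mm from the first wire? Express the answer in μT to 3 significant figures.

B ≈ 70.6 μT

Each long wire gives B = μ₀I/(2πd). Distances are d₁ = 0.0286 m and d₂ = 0.035 m.
B₁ = 2.57×10⁻⁵ T, B₂ = 4.49×10⁻⁵ T.
Between antiparallel currents both contributions point the same way, so they add. B = B₁ + B₂ = 2.57×10⁻⁵ + 4.49×10⁻⁵ = 7.06×10⁻⁵ T.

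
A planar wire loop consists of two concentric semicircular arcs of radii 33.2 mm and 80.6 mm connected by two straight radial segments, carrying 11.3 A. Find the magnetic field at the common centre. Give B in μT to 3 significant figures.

B ≈ 62.9 μT

The radial connectors point toward the centre, so dl × r̂ = 0 and they contribute nothing.
Each semicircle gives μ₀I/(4R): inner arc 1.07×10⁻⁴ T, outer arc 4.40×10⁻⁵ T.
The two arcs carry current in opposite angular senses, so their fields oppose: B = |1.07×10⁻⁴ − 4.40×10⁻⁵| = 6.29×10⁻⁵ T.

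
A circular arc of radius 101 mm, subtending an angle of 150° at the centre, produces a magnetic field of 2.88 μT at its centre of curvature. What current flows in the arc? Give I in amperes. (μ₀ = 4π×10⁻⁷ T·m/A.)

For a circular arc, B = μ₀Iφ/(4πR) with φ in radians; here φ = 2.618 rad.
So I = 4πRB/(μ₀φ) = 4π × 0.101 × 2.88×10⁻⁶ / (4π×10⁻⁷ × 2.618) = 1.11 A.

I ≈ 1.11 A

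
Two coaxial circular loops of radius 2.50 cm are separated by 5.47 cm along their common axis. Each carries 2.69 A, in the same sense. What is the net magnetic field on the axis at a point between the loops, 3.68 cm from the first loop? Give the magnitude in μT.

B ≈ 48.3 μT

Each loop contributes B = μ₀IR²/[2(R²+z²)^(3/2)] on the axis, with z measured from that loop.
Loop 1 (z = 0.0368 m): B₁ = 1.20×10⁻⁵ T. Loop 2 (z = 0.0179 m): B₂ = 3.63×10⁻⁵ T.
The fields add: B = B₁ + B₂ = 4.83×10⁻⁵ T.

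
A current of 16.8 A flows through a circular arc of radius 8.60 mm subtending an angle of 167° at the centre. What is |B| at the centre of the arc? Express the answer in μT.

The Biot–Savart field of a circular arc at its centre is B = μ₀Iφ/(4πR), with φ = 2.915 rad.
B = (4π×10⁻⁷ × 16.8 × 2.915) / (4π × 0.0086) = 5.69×10⁻⁴ T.

B ≈ 569 μT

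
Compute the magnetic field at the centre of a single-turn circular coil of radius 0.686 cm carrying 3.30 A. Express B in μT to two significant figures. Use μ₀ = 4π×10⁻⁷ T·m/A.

At the centre of a circular loop the Biot–Savart law gives B = μ₀I/(2R).
B = (4π×10⁻⁷ × 3.30) / (2 × 0.00686) = 3.02×10⁻⁴ T.

B ≈ 300 μT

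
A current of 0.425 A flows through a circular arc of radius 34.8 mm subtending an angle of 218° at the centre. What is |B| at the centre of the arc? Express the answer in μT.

The Biot–Savart field of a circular arc at its centre is B = μ₀Iφ/(4πR), with φ = 3.805 rad.
B = (4π×10⁻⁷ × 0.425 × 3.805) / (4π × 0.0348) = 4.65×10⁻⁶ T.

B ≈ 4.65 μT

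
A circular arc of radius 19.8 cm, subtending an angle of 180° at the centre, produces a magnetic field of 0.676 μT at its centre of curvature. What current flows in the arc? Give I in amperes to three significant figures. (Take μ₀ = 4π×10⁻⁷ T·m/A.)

For a circular arc, B = μ₀Iφ/(4πR) with φ in radians; here φ = 3.142 rad.
So I = 4πRB/(μ₀φ) = 4π × 0.198 × 6.76×10⁻⁷ / (4π×10⁻⁷ × 3.142) = 0.426 A.

I ≈ 0.426 A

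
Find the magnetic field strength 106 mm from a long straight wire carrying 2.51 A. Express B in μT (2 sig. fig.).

B ≈ 4.7 μT

For an infinitely long straight wire, B = μ₀I/(2πd).
B = (4π×10⁻⁷ × 2.51) / (2π × 0.106) = 4.74×10⁻⁶ T.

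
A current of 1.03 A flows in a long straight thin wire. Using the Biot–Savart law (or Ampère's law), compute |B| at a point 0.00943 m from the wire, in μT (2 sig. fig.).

B ≈ 22 μT

For an infinitely long straight wire, B = μ₀I/(2πd).
B = (4π×10⁻⁷ × 1.03) / (2π × 0.00943) = 2.18×10⁻⁵ T.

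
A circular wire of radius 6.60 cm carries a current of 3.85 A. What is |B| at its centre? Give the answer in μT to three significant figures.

At the centre of a circular loop the Biot–Savart law gives B = μ₀I/(2R).
B = (4π×10⁻⁷ × 3.85) / (2 × 0.066) = 3.67×10⁻⁵ T.

B ≈ 36.7 μT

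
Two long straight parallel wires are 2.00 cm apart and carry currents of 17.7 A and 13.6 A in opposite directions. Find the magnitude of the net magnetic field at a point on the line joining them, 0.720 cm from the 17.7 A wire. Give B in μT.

Each long wire gives B = μ₀I/(2πd). Distances are d₁ = 0.0072 m and d₂ = 0.0128 m.
B₁ = 4.92×10⁻⁴ T, B₂ = 2.13×10⁻⁴ T.
Between antiparallel currents both contributions point the same way, so they add. B = B₁ + B₂ = 4.92×10⁻⁴ + 2.13×10⁻⁴ = 7.04×10⁻⁴ T.

B ≈ 704 μT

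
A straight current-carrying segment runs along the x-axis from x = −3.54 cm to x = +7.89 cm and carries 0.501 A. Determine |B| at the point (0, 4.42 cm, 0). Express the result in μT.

For a finite straight segment, B = (μ₀I/4πd)(sinθ₁ + sinθ₂), where θ₁, θ₂ are the angles from the perpendicular to each end.
The perpendicular distance is d = 0.0442 m; the end-offsets along the wire are a = 0.0354 m and b = 0.0789 m.
sinθ₁ = 0.0354/√(0.0354²+0.0442²) = 0.6251; sinθ₂ = 0.0789/√(0.0789²+0.0442²) = 0.8724.
B = (4π×10⁻⁷ × 0.501) / (4π × 0.0442) × (0.6251 + 0.8724) = 1.70×10⁻⁶ T.

B ≈ 1.70 μT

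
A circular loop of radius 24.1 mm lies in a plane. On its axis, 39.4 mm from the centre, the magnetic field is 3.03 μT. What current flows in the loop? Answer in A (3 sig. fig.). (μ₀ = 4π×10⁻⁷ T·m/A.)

I ≈ 0.818 A

On the axis of a loop, B = μ₀IR²/[2(R²+z²)^(3/2)], so I = 2B(R²+z²)^(3/2)/(μ₀R²).
R² + z² = 0.0005808 + 0.001552 = 0.002133 m²; raised to 3/2 gives 9.85×10⁻⁵ m³.
I = 2 × 3.03×10⁻⁶ × 9.85×10⁻⁵ / (1.26×10⁻⁶ × 0.0005808) = 0.818 A.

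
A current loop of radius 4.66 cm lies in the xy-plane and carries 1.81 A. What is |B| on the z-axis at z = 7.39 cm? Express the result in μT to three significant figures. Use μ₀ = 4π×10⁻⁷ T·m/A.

B ≈ 3.70 μT

On the axis of a circular loop, B = μ₀IR² / [2(R²+z²)^(3/2)].
R² + z² = (0.0466)² + (0.0739)² = 0.007633 m², and (R²+z²)^(3/2) = 6.67×10⁻⁴ m³.
B = (4π×10⁻⁷ × 1.81 × 0.002172) / (2 × 6.67×10⁻⁴) = 3.70×10⁻⁶ T.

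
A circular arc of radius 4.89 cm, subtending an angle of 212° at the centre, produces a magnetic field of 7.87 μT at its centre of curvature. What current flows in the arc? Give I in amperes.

For a circular arc, B = μ₀Iφ/(4πR) with φ in radians; here φ = 3.7 rad.
So I = 4πRB/(μ₀φ) = 4π × 0.0489 × 7.87×10⁻⁶ / (4π×10⁻⁷ × 3.7) = 1.04 A.

I ≈ 1.04 A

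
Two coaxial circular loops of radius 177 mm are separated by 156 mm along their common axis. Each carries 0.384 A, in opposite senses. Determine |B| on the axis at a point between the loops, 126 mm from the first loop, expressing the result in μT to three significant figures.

Each loop contributes B = μ₀IR²/[2(R²+z²)^(3/2)] on the axis, with z measured from that loop.
Loop 1 (z = 0.126 m): B₁ = 7.37×10⁻⁷ T. Loop 2 (z = 0.03 m): B₂ = 1.31×10⁻⁶ T.
The fields oppose: B = |B₁ − B₂| = 5.69×10⁻⁷ T.

B ≈ 0.569 μT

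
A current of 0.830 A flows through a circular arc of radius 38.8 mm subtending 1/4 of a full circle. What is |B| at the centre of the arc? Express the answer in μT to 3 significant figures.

B ≈ 3.36 μT

The Biot–Savart field of a circular arc at its centre is B = μ₀Iφ/(4πR), with φ = 1.571 rad.
B = (4π×10⁻⁷ × 0.830 × 1.571) / (4π × 0.0388) = 3.36×10⁻⁶ T.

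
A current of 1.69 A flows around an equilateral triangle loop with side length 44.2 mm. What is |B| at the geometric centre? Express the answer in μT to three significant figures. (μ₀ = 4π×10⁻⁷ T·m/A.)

B ≈ 68.8 μT

Each side is a finite straight segment at perpendicular distance d = a/(2 tan(π/3)) = 0.01276 m from the centre, with end-angles ±π/3.
One side contributes B₁ = (μ₀I/4πd)·2 sin(π/3) = 2.29×10⁻⁵ T.
All 3 sides add in the same direction: B = 3 × 2.29×10⁻⁵ = 6.88×10⁻⁵ T.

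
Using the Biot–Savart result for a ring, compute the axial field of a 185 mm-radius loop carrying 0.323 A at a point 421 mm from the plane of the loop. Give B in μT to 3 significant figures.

B ≈ 0.0714 μT

On the axis of a circular loop, B = μ₀IR² / [2(R²+z²)^(3/2)].
R² + z² = (0.185)² + (0.421)² = 0.2115 m², and (R²+z²)^(3/2) = 9.72×10⁻² m³.
B = (4π×10⁻⁷ × 0.323 × 0.03422) / (2 × 9.72×10⁻²) = 7.14×10⁻⁸ T.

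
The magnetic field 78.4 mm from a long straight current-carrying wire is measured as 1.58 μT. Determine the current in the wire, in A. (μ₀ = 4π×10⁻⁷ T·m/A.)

For a long straight wire B = μ₀I/(2πd), so I = 2πdB/μ₀.
I = 2π × 0.0784 × 1.58×10⁻⁶ / (4π×10⁻⁷) = 0.619 A.

I ≈ 0.619 A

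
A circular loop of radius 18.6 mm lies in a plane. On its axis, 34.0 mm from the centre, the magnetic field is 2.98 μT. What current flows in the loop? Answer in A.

On the axis of a loop, B = μ₀IR²/[2(R²+z²)^(3/2)], so I = 2B(R²+z²)^(3/2)/(μ₀R²).
R² + z² = 0.000346 + 0.001156 = 0.001502 m²; raised to 3/2 gives 5.82×10⁻⁵ m³.
I = 2 × 2.98×10⁻⁶ × 5.82×10⁻⁵ / (1.26×10⁻⁶ × 0.000346) = 0.798 A.

I ≈ 0.798 A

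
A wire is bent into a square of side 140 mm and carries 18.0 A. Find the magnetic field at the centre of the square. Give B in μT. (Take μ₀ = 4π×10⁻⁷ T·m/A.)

B ≈ 145 μT

Each side is a finite straight segment at perpendicular distance d = a/(2 tan(π/4)) = 0.07 m from the centre, with end-angles ±π/4.
One side contributes B₁ = (μ₀I/4πd)·2 sin(π/4) = 3.64×10⁻⁵ T.
All 4 sides add in the same direction: B = 4 × 3.64×10⁻⁵ = 1.45×10⁻⁴ T.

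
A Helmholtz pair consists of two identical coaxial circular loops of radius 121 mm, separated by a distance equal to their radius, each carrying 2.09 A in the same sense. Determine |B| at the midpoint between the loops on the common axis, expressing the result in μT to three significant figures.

B ≈ 15.5 μT

Each loop contributes B = μ₀IR²/[2(R²+z²)^(3/2)] on the axis, with z measured from that loop.
Loop 1 (z = 0.0605 m): B₁ = 7.77×10⁻⁶ T. Loop 2 (z = 0.0605 m): B₂ = 7.77×10⁻⁶ T.
The fields add: B = B₁ + B₂ = 1.55×10⁻⁵ T.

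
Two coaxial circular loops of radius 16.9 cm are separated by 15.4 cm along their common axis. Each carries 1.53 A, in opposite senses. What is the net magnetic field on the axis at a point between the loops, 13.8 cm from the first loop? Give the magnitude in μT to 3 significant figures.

Each loop contributes B = μ₀IR²/[2(R²+z²)^(3/2)] on the axis, with z measured from that loop.
Loop 1 (z = 0.138 m): B₁ = 2.64×10⁻⁶ T. Loop 2 (z = 0.016 m): B₂ = 5.61×10⁻⁶ T.
The fields oppose: B = |B₁ − B₂| = 2.97×10⁻⁶ T.

B ≈ 2.97 μT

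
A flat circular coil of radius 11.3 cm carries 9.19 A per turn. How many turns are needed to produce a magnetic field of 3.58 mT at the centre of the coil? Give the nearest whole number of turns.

N = 70

For an N-turn coil, B = Nμ₀I/(2R). A single turn gives B₁ = 5.11×10⁻⁵ T with R = 0.113 m.
N = B/B₁ = 3.58×10⁻³ / 5.11×10⁻⁵ = 70.06.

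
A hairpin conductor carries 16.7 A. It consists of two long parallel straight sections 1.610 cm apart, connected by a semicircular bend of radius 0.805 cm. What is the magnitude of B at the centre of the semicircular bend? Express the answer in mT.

The semicircular arc contributes B_arc = μ₀I·π/(4πR) = μ₀I/(4R) = 6.52×10⁻⁴ T.
Each semi-infinite lead is at perpendicular distance R = 0.00805 m from the centre, with the perpendicular foot at its near end, so it contributes μ₀I/(4πR); both point the same way, together 4.15×10⁻⁴ T.
Arc and leads all point the same direction: B = 6.52×10⁻⁴ + 4.15×10⁻⁴ = 1.07×10⁻³ T.

B ≈ 1.07 mT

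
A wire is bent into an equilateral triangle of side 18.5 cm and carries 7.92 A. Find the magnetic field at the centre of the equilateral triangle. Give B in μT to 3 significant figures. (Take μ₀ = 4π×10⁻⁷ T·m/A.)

B ≈ 77.1 μT

Each side is a finite straight segment at perpendicular distance d = a/(2 tan(π/3)) = 0.0534 m from the centre, with end-angles ±π/3.
One side contributes B₁ = (μ₀I/4πd)·2 sin(π/3) = 2.57×10⁻⁵ T.
All 3 sides add in the same direction: B = 3 × 2.57×10⁻⁵ = 7.71×10⁻⁵ T.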